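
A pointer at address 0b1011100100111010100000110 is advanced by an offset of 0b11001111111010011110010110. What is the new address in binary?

0b100101100100001110010011100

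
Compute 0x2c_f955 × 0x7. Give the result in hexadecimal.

Multiply each base-16 digit by 7, carrying:
  5×7 = 35 → write 3 carry 2
  5×7+2 = 37 → write 5 carry 2
  9×7+2 = 65 → write 1 carry 4
  f×7+4 = 109 → write d carry 6
  c×7+6 = 90 → write a carry 5
  2×7+5 = 19 → write 3 carry 1
  remaining carry: 1

0x13ad153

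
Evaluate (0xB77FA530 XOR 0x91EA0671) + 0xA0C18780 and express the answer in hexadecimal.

0xC7572AC1

First 0xB77FA530 XOR 0x91EA0671 = 0x2695A341.
Add column by column in base 16, right to left:
  1+0 = 1
  4+8 = C
  3+7 = A
  A+8 = 2 carry 1
  5+1+1 = 7
  9+C = 5 carry 1
  6+0+1 = 7
  2+A = C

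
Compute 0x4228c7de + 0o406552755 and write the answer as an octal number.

0o10620716713

0x4228c7de = 0o10212143736 in octal.
Add column by column in base 8, right to left:
  6+5 = 3 carry 1
  3+5+1 = 1 carry 1
  7+7+1 = 7 carry 1
  3+2+1 = 6
  4+5 = 1 carry 1
  1+5+1 = 7
  2+6 = 0 carry 1
  1+0+1 = 2
  2+4 = 6
  0+0 = 0
  1+0 = 1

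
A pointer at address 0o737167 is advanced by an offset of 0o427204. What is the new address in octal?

Add column by column in base 8, right to left:
  7+4 = 3 carry 1
  6+0+1 = 7
  1+2 = 3
  7+7 = 6 carry 1
  3+2+1 = 6
  7+4 = 3 carry 1
  final carry 1

0o1366373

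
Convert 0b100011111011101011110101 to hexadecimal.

Group the bits into nibbles: 1000 1111 1011 1010 1111 0101 → 8FBAF5.

0x8FBAF5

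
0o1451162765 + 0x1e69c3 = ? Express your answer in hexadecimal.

0o1451162765 = 0xca4e5f5 in hexadecimal.
Add column by column in base 16, right to left:
  5+3 = 8
  f+c = b carry 1
  5+9+1 = f
  e+6 = 4 carry 1
  4+e+1 = 3 carry 1
  a+1+1 = c
  c+0 = c

0xcc34fb8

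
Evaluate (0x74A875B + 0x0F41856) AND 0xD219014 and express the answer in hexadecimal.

0x8209010

Add column by column in base 16, right to left:
  B+6 = 1 carry 1
  5+5+1 = B
  7+8 = F
  8+1 = 9
  A+4 = E
  4+F = 3 carry 1
  7+0+1 = 8
Sum = 0x83E9FB1; now AND with 0xD219014:
  8&D=8, 3&2=2, E&1=0, 9&9=9, F&0=0, B&1=1, 1&4=0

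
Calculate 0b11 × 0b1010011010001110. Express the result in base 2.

Multiply each base-2 digit by 3, carrying:
  0×3 = 0 → write 0
  1×3 = 3 → write 1 carry 1
  1×3+1 = 4 → write 0 carry 2
  1×3+2 = 5 → write 1 carry 2
  0×3+2 = 2 → write 0 carry 1
  0×3+1 = 1 → write 1
  0×3 = 0 → write 0
  1×3 = 3 → write 1 carry 1
  0×3+1 = 1 → write 1
  1×3 = 3 → write 1 carry 1
  1×3+1 = 4 → write 0 carry 2
  0×3+2 = 2 → write 0 carry 1
  0×3+1 = 1 → write 1
  1×3 = 3 → write 1 carry 1
  0×3+1 = 1 → write 1
  1×3 = 3 → write 1 carry 1
  remaining carry: 1

0b11111001110101010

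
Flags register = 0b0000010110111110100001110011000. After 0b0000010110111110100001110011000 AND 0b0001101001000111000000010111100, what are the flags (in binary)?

AND bit by bit (1 only where both bits are 1):
  0000010110111110100001110011000
& 0001101001000111000000010111100
= 0000000000000110000000010011000

0b0000000000000110000000010011000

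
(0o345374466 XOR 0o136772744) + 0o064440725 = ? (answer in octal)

0o360047247

First 0o345374466 XOR 0o136772744 = 0o273406322.
Add column by column in base 8, right to left:
  2+5 = 7
  2+2 = 4
  3+7 = 2 carry 1
  6+0+1 = 7
  0+4 = 4
  4+4 = 0 carry 1
  3+4+1 = 0 carry 1
  7+6+1 = 6 carry 1
  2+0+1 = 3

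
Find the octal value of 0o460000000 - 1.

0o457777777

The trailing 7 digits are 0, so subtracting 1 borrows through: they become 7 and the next digit up decrements.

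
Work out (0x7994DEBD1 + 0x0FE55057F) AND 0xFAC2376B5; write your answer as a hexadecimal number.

0x884227010

Add column by column in base 16, right to left:
  1+F = 0 carry 1
  D+7+1 = 5 carry 1
  B+5+1 = 1 carry 1
  E+0+1 = F
  D+5 = 2 carry 1
  4+5+1 = A
  9+E = 7 carry 1
  9+F+1 = 9 carry 1
  7+0+1 = 8
Sum = 0x897A2F150; now AND with 0xFAC2376B5:
  8&F=8, 9&A=8, 7&C=4, A&2=2, 2&3=2, F&7=7, 1&6=0, 5&B=1, 0&5=0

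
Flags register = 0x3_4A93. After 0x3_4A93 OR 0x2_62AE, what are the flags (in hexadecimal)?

0x36ABF

OR each hex digit independently (no carries):
  3|2=3, 4|6=6, A|2=A, 9|A=B, 3|E=F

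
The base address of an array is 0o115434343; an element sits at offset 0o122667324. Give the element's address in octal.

Add column by column in base 8, right to left:
  3+4 = 7
  4+2 = 6
  3+3 = 6
  4+7 = 3 carry 1
  3+6+1 = 2 carry 1
  4+6+1 = 3 carry 1
  5+2+1 = 0 carry 1
  1+2+1 = 4
  1+1 = 2

0o240323667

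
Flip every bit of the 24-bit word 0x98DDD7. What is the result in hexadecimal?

Each hex digit d becomes F−d:
  9→6, 8→7, D→2, D→2, D→2, 7→8

0x672228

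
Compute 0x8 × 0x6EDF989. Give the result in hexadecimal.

Multiply each base-16 digit by 8, carrying:
  9×8 = 72 → write 8 carry 4
  8×8+4 = 68 → write 4 carry 4
  9×8+4 = 76 → write C carry 4
  F×8+4 = 124 → write C carry 7
  D×8+7 = 111 → write F carry 6
  E×8+6 = 118 → write 6 carry 7
  6×8+7 = 55 → write 7 carry 3
  remaining carry: 3

0x376FCC48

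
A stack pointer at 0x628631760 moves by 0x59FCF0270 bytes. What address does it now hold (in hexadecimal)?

Add column by column in base 16, right to left:
  0+0 = 0
  6+7 = D
  7+2 = 9
  1+0 = 1
  3+F = 2 carry 1
  6+C+1 = 3 carry 1
  8+F+1 = 8 carry 1
  2+9+1 = C
  6+5 = B

0xBC83219D0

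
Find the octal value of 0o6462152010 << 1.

0o15144324020

1 bits is not a whole number of base-8 digits; in binary: 110100110010001101010000001000 << 1 = 1101001100100011010100000010000.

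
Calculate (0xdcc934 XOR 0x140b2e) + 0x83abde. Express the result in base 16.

0x14c6df8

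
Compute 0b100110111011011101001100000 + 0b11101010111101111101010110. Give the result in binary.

0b1000100010011001100110110110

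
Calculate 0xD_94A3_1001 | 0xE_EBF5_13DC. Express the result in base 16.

OR each hex digit independently (no carries):
  D|E=F, 9|E=F, 4|B=F, A|F=F, 3|5=7, 1|1=1, 0|3=3, 0|D=D, 1|C=D

0xFFFF713DD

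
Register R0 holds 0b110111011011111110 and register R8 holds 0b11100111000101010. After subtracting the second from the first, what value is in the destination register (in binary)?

0b11010100011010100

Subtract column by column in base 2:
  0-0 → 0
  1-1 → 0
  1-0 → 1
  1-1 → 0
  1-0 → 1
  1-1 → 0
  1-0 → 1
  1-0 → 1
  0-0 → 0
  1-1 → 0
  1-1 → 0
  0-1 → 1 (borrow)
  1-0-1 → 0
  1-0 → 1
  1-1 → 0
  0-1 → 1 (borrow)
  1-1-1 → 1 (borrow)
  1-0-1 → 0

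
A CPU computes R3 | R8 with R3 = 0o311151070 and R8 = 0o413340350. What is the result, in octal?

0o713351370

OR each oct digit independently (no carries):
  3|4=7, 1|1=1, 1|3=3, 1|3=3, 5|4=5, 1|0=1, 0|3=3, 7|5=7, 0|0=0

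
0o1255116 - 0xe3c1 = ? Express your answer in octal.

0xe3c1 = 0o161701 in octal.
Subtract column by column in base 8:
  6-1 → 5
  1-0 → 1
  1-7 → 2 (borrow)
  5-1-1 → 3
  5-6 → 7 (borrow)
  2-1-1 → 0
  1-0 → 1

0o1073215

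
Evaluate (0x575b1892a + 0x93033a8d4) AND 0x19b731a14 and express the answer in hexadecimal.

Add column by column in base 16, right to left:
  a+4 = e
  2+d = f
  9+8 = 1 carry 1
  8+a+1 = 3 carry 1
  1+3+1 = 5
  b+3 = e
  5+0 = 5
  7+3 = a
  5+9 = e
Sum = 0xea5e531fe; now AND with 0x19b731a14:
  e&1=0, a&9=8, 5&b=1, e&7=6, 5&3=1, 3&1=1, 1&a=0, f&1=1, e&4=4

0x81611014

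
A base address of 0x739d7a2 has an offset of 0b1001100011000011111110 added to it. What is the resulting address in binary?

0x739d7a2 = 0b111001110011101011110100010 in binary.
Add column by column in base 2, right to left:
  0+0 = 0
  1+1 = 0 carry 1
  0+1+1 = 0 carry 1
  0+1+1 = 0 carry 1
  0+1+1 = 0 carry 1
  1+1+1 = 1 carry 1
  0+1+1 = 0 carry 1
  1+1+1 = 1 carry 1
  1+0+1 = 0 carry 1
  1+0+1 = 0 carry 1
  1+0+1 = 0 carry 1
  0+0+1 = 1
  1+1 = 0 carry 1
  0+1+1 = 0 carry 1
  1+0+1 = 0 carry 1
  1+0+1 = 0 carry 1
  1+0+1 = 0 carry 1
  0+1+1 = 0 carry 1
  0+1+1 = 0 carry 1
  1+0+1 = 0 carry 1
  1+0+1 = 0 carry 1
  1+1+1 = 1 carry 1
  0+0+1 = 1
  0+0 = 0
  1+0 = 1
  1+0 = 1
  1+0 = 1

0b111011000000000100010100000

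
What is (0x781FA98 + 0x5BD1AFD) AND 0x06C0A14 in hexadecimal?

0x2C0014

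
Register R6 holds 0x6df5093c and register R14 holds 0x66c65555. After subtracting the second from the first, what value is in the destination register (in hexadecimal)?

Subtract column by column in base 16:
  c-5 → 7
  3-5 → e (borrow)
  9-5-1 → 3
  0-5 → b (borrow)
  5-6-1 → e (borrow)
  f-c-1 → 2
  d-6 → 7
  6-6 → 0

0x72eb3e7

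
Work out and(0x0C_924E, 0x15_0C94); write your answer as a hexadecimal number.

AND each hex digit independently (no carries):
  0&1=0, C&5=4, 9&0=0, 2&C=0, 4&9=0, E&4=4

0x040004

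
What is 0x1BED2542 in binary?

0b11011111011010010010101000010

Expand each hex digit to 4 bits: 1=0001 B=1011 E=1110 D=1101 2=0010 5=0101 4=0100 2=0010.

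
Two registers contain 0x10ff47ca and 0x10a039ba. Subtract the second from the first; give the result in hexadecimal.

0x5f0e10

Subtract column by column in base 16:
  a-a → 0
  c-b → 1
  7-9 → e (borrow)
  4-3-1 → 0
  f-0 → f
  f-a → 5
  0-0 → 0
  1-1 → 0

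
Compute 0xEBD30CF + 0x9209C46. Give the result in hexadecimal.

Add column by column in base 16, right to left:
  F+6 = 5 carry 1
  C+4+1 = 1 carry 1
  0+C+1 = D
  3+9 = C
  D+0 = D
  B+2 = D
  E+9 = 7 carry 1
  final carry 1

0x17DDCD15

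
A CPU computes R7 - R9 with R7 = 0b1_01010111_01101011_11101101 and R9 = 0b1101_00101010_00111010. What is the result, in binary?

0b1010010100100000110110011

Subtract column by column in base 2:
  1-0 → 1
  0-1 → 1 (borrow)
  1-0-1 → 0
  1-1 → 0
  0-1 → 1 (borrow)
  1-1-1 → 1 (borrow)
  1-0-1 → 0
  1-0 → 1
  1-0 → 1
  1-1 → 0
  0-0 → 0
  1-1 → 0
  0-0 → 0
  1-1 → 0
  1-0 → 1
  0-0 → 0
  1-1 → 0
  1-0 → 1
  1-1 → 0
  0-1 → 1 (borrow)
  1-0-1 → 0
  0-0 → 0
  1-0 → 1
  0-0 → 0
  1-0 → 1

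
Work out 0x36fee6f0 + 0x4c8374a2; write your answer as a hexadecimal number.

0x83825b92

Add column by column in base 16, right to left:
  0+2 = 2
  f+a = 9 carry 1
  6+4+1 = b
  e+7 = 5 carry 1
  e+3+1 = 2 carry 1
  f+8+1 = 8 carry 1
  6+c+1 = 3 carry 1
  3+4+1 = 8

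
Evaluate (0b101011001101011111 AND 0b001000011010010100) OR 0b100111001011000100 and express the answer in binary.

0b101011001101011111 AND 0b001000011010010100 = 0b001000001000010100.
Then OR with 0b100111001011000100.

0b101111001011010100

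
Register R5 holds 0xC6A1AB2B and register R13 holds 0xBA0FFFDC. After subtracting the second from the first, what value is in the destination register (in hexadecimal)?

0xC91AB4F

Subtract column by column in base 16:
  B-C → F (borrow)
  2-D-1 → 4 (borrow)
  B-F-1 → B (borrow)
  A-F-1 → A (borrow)
  1-F-1 → 1 (borrow)
  A-0-1 → 9
  6-A → C (borrow)
  C-B-1 → 0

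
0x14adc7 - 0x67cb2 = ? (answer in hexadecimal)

0xe3115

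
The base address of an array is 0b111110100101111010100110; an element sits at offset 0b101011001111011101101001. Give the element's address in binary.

Add column by column in base 2, right to left:
  0+1 = 1
  1+0 = 1
  1+0 = 1
  0+1 = 1
  0+0 = 0
  1+1 = 0 carry 1
  0+1+1 = 0 carry 1
  1+0+1 = 0 carry 1
  0+1+1 = 0 carry 1
  1+1+1 = 1 carry 1
  1+1+1 = 1 carry 1
  1+0+1 = 0 carry 1
  1+1+1 = 1 carry 1
  0+1+1 = 0 carry 1
  1+1+1 = 1 carry 1
  0+1+1 = 0 carry 1
  0+0+1 = 1
  1+0 = 1
  0+1 = 1
  1+1 = 0 carry 1
  1+0+1 = 0 carry 1
  1+1+1 = 1 carry 1
  1+0+1 = 0 carry 1
  1+1+1 = 1 carry 1
  final carry 1

0b1101001110101011000001111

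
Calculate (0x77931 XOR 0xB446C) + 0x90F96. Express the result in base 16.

0x154CF3

First 0x77931 XOR 0xB446C = 0xC3D5D.
Add column by column in base 16, right to left:
  D+6 = 3 carry 1
  5+9+1 = F
  D+F = C carry 1
  3+0+1 = 4
  C+9 = 5 carry 1
  final carry 1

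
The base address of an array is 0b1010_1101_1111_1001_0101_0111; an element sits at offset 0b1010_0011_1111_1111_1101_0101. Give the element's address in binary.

0b1010100011111100100101100

Add column by column in base 2, right to left:
  1+1 = 0 carry 1
  1+0+1 = 0 carry 1
  1+1+1 = 1 carry 1
  0+0+1 = 1
  1+1 = 0 carry 1
  0+0+1 = 1
  1+1 = 0 carry 1
  0+1+1 = 0 carry 1
  1+1+1 = 1 carry 1
  0+1+1 = 0 carry 1
  0+1+1 = 0 carry 1
  1+1+1 = 1 carry 1
  1+1+1 = 1 carry 1
  1+1+1 = 1 carry 1
  1+1+1 = 1 carry 1
  1+1+1 = 1 carry 1
  1+1+1 = 1 carry 1
  0+1+1 = 0 carry 1
  1+0+1 = 0 carry 1
  1+0+1 = 0 carry 1
  0+0+1 = 1
  1+1 = 0 carry 1
  0+0+1 = 1
  1+1 = 0 carry 1
  final carry 1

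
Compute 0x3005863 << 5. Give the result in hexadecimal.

0x600B0C60

5 bits is not a whole number of base-16 digits; in binary: 11000000000101100001100011 << 5 = 1100000000010110000110001100000.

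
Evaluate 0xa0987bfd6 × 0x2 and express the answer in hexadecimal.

0x14130f7fac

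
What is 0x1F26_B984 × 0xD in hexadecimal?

Multiply each base-16 digit by 13, carrying:
  4×13 = 52 → write 4 carry 3
  8×13+3 = 107 → write B carry 6
  9×13+6 = 123 → write B carry 7
  B×13+7 = 150 → write 6 carry 9
  6×13+9 = 87 → write 7 carry 5
  2×13+5 = 31 → write F carry 1
  F×13+1 = 196 → write 4 carry 12
  1×13+12 = 25 → write 9 carry 1
  remaining carry: 1

0x194F76BB4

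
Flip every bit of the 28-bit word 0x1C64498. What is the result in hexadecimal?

Each hex digit d becomes F−d:
  1→E, C→3, 6→9, 4→B, 4→B, 9→6, 8→7

0xE39BB67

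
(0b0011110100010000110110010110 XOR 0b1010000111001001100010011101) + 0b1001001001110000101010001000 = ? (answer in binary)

0b10010111101001001111110010011

First 0b0011110100010000110110010110 XOR 0b1010000111001001100010011101 = 0b1001110011011001010100001011.
Add column by column in base 2, right to left:
  1+0 = 1
  1+0 = 1
  0+0 = 0
  1+1 = 0 carry 1
  0+0+1 = 1
  0+0 = 0
  0+0 = 0
  0+1 = 1
  1+0 = 1
  0+1 = 1
  1+0 = 1
  0+1 = 1
  1+0 = 1
  0+0 = 0
  0+0 = 0
  1+0 = 1
  1+1 = 0 carry 1
  0+1+1 = 0 carry 1
  1+1+1 = 1 carry 1
  1+0+1 = 0 carry 1
  0+0+1 = 1
  0+1 = 1
  1+0 = 1
  1+0 = 1
  1+1 = 0 carry 1
  0+0+1 = 1
  0+0 = 0
  1+1 = 0 carry 1
  final carry 1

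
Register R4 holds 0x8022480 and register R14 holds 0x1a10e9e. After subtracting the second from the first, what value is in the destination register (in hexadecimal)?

Subtract column by column in base 16:
  0-e → 2 (borrow)
  8-9-1 → e (borrow)
  4-e-1 → 5 (borrow)
  2-0-1 → 1
  2-1 → 1
  0-a → 6 (borrow)
  8-1-1 → 6

0x66115e2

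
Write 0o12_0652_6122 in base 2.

Each octal digit is 3 bits: 1=001 2=010 0=000 6=110 5=101 2=010 6=110 1=001 2=010 2=010.

0b1010000110101010110001010010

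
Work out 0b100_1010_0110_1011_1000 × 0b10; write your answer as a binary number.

0b10010100110101110000

Multiply each base-2 digit by 2, carrying:
  0×2 = 0 → write 0
  0×2 = 0 → write 0
  0×2 = 0 → write 0
  1×2 = 2 → write 0 carry 1
  1×2+1 = 3 → write 1 carry 1
  1×2+1 = 3 → write 1 carry 1
  0×2+1 = 1 → write 1
  1×2 = 2 → write 0 carry 1
  0×2+1 = 1 → write 1
  1×2 = 2 → write 0 carry 1
  1×2+1 = 3 → write 1 carry 1
  0×2+1 = 1 → write 1
  0×2 = 0 → write 0
  1×2 = 2 → write 0 carry 1
  0×2+1 = 1 → write 1
  1×2 = 2 → write 0 carry 1
  0×2+1 = 1 → write 1
  0×2 = 0 → write 0
  1×2 = 2 → write 0 carry 1
  remaining carry: 1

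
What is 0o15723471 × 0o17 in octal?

0o320546127

Multiply each base-8 digit by 15, carrying:
  1×15 = 15 → write 7 carry 1
  7×15+1 = 106 → write 2 carry 13
  4×15+13 = 73 → write 1 carry 9
  3×15+9 = 54 → write 6 carry 6
  2×15+6 = 36 → write 4 carry 4
  7×15+4 = 109 → write 5 carry 13
  5×15+13 = 88 → write 0 carry 11
  1×15+11 = 26 → write 2 carry 3
  remaining carry: 3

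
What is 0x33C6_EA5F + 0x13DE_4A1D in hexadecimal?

Add column by column in base 16, right to left:
  F+D = C carry 1
  5+1+1 = 7
  A+A = 4 carry 1
  E+4+1 = 3 carry 1
  6+E+1 = 5 carry 1
  C+D+1 = A carry 1
  3+3+1 = 7
  3+1 = 4

0x47A5347C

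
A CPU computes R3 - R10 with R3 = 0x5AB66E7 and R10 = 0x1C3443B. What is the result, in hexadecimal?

Subtract column by column in base 16:
  7-B → C (borrow)
  E-3-1 → A
  6-4 → 2
  6-4 → 2
  B-3 → 8
  A-C → E (borrow)
  5-1-1 → 3

0x3E822AC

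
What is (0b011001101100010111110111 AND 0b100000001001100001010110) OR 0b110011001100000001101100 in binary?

0b110011001100000001111110

0b011001101100010111110111 AND 0b100000001001100001010110 = 0b000000001000000001010110.
Then OR with 0b110011001100000001101100.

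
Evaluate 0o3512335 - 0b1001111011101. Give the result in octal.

0b1001111011101 = 0o11735 in octal.
Subtract column by column in base 8:
  5-5 → 0
  3-3 → 0
  3-7 → 4 (borrow)
  2-1-1 → 0
  1-1 → 0
  5-0 → 5
  3-0 → 3

0o3500400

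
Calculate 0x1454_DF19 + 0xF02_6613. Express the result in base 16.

Add column by column in base 16, right to left:
  9+3 = C
  1+1 = 2
  F+6 = 5 carry 1
  D+6+1 = 4 carry 1
  4+2+1 = 7
  5+0 = 5
  4+F = 3 carry 1
  1+0+1 = 2

0x2357452C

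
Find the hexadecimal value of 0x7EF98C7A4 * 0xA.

Multiply each base-16 digit by 10, carrying:
  4×10 = 40 → write 8 carry 2
  A×10+2 = 102 → write 6 carry 6
  7×10+6 = 76 → write C carry 4
  C×10+4 = 124 → write C carry 7
  8×10+7 = 87 → write 7 carry 5
  9×10+5 = 95 → write F carry 5
  F×10+5 = 155 → write B carry 9
  E×10+9 = 149 → write 5 carry 9
  7×10+9 = 79 → write F carry 4
  remaining carry: 4

0x4F5BF7CC68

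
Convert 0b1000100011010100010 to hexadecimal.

Group the bits into nibbles: 0100 0100 0110 1010 0010 → 446a2.

0x446a2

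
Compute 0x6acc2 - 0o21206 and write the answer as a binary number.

0x6acc2 = 0b1101010110011000010 in binary.
0o21206 = 0b10001010000110 in binary.
Subtract column by column in base 2:
  0-0 → 0
  1-1 → 0
  0-1 → 1 (borrow)
  0-0-1 → 1 (borrow)
  0-0-1 → 1 (borrow)
  0-0-1 → 1 (borrow)
  1-0-1 → 0
  1-1 → 0
  0-0 → 0
  0-1 → 1 (borrow)
  1-0-1 → 0
  1-0 → 1
  0-0 → 0
  1-1 → 0
  0-0 → 0
  1-0 → 1
  0-0 → 0
  1-0 → 1
  1-0 → 1

0b1101000101000111100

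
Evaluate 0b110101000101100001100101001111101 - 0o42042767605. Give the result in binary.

0o42042767605 = 0b100010000100010111110111110000101 in binary.
Subtract column by column in base 2:
  1-1 → 0
  0-0 → 0
  1-1 → 0
  1-0 → 1
  1-0 → 1
  1-0 → 1
  1-0 → 1
  0-1 → 1 (borrow)
  0-1-1 → 0 (borrow)
  1-1-1 → 1 (borrow)
  0-1-1 → 0 (borrow)
  1-1-1 → 1 (borrow)
  0-0-1 → 1 (borrow)
  0-1-1 → 0 (borrow)
  1-1-1 → 1 (borrow)
  1-1-1 → 1 (borrow)
  0-1-1 → 0 (borrow)
  0-1-1 → 0 (borrow)
  0-0-1 → 1 (borrow)
  0-1-1 → 0 (borrow)
  1-0-1 → 0
  1-0 → 1
  0-0 → 0
  1-1 → 0
  0-0 → 0
  0-0 → 0
  0-0 → 0
  1-0 → 1
  0-1 → 1 (borrow)
  1-0-1 → 0
  0-0 → 0
  1-0 → 1
  1-1 → 0

0b10011000001001001101101011111000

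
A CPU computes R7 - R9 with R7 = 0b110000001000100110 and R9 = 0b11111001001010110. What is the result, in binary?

0b10000111111010000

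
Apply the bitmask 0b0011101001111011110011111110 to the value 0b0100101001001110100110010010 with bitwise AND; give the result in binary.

AND bit by bit (1 only where both bits are 1):
  0100101001001110100110010010
& 0011101001111011110011111110
= 0000101001001010100010010010

0b0000101001001010100010010010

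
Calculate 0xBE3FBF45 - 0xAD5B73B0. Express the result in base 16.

0x10E44B95

Subtract column by column in base 16:
  5-0 → 5
  4-B → 9 (borrow)
  F-3-1 → B
  B-7 → 4
  F-B → 4
  3-5 → E (borrow)
  E-D-1 → 0
  B-A → 1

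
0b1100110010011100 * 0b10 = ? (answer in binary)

0b11001100100111000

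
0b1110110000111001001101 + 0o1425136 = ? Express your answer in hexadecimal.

0x4138AB

0b1110110000111001001101 = 0x3B0E4D in hexadecimal.
0o1425136 = 0x62A5E in hexadecimal.
Add column by column in base 16, right to left:
  D+E = B carry 1
  4+5+1 = A
  E+A = 8 carry 1
  0+2+1 = 3
  B+6 = 1 carry 1
  3+0+1 = 4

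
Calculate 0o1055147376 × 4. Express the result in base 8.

Multiply each base-8 digit by 4, carrying:
  6×4 = 24 → write 0 carry 3
  7×4+3 = 31 → write 7 carry 3
  3×4+3 = 15 → write 7 carry 1
  7×4+1 = 29 → write 5 carry 3
  4×4+3 = 19 → write 3 carry 2
  1×4+2 = 6 → write 6
  5×4 = 20 → write 4 carry 2
  5×4+2 = 22 → write 6 carry 2
  0×4+2 = 2 → write 2
  1×4 = 4 → write 4

0o4264635770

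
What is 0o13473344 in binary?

Each octal digit is 3 bits: 1=001 3=011 4=100 7=111 3=011 3=011 4=100 4=100.

0b1011100111011011100100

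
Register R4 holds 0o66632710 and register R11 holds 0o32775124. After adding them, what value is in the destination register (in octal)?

0o121630034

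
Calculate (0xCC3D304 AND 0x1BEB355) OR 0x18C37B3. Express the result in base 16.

0xCC3D304 AND 0x1BEB355 = 0x0829304.
Then OR with 0x18C37B3.

0x18EB7B7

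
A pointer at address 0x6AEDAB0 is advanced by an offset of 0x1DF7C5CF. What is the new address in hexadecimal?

0x24A6A07F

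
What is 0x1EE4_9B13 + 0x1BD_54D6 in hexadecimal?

0x20A1EFE9

Add column by column in base 16, right to left:
  3+6 = 9
  1+D = E
  B+4 = F
  9+5 = E
  4+D = 1 carry 1
  E+B+1 = A carry 1
  E+1+1 = 0 carry 1
  1+0+1 = 2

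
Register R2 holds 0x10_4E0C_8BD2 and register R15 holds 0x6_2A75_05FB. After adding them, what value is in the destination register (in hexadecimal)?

0x16788191CD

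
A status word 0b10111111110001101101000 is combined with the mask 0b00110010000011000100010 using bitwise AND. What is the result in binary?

0b00110010000001000100000

AND bit by bit (1 only where both bits are 1):
  10111111110001101101000
& 00110010000011000100010
= 00110010000001000100000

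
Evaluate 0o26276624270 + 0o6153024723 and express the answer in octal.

0o34451651213

Add column by column in base 8, right to left:
  0+3 = 3
  7+2 = 1 carry 1
  2+7+1 = 2 carry 1
  4+4+1 = 1 carry 1
  2+2+1 = 5
  6+0 = 6
  6+3 = 1 carry 1
  7+5+1 = 5 carry 1
  2+1+1 = 4
  6+6 = 4 carry 1
  2+0+1 = 3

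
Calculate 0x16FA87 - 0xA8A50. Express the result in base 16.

Subtract column by column in base 16:
  7-0 → 7
  8-5 → 3
  A-A → 0
  F-8 → 7
  6-A → C (borrow)
  1-0-1 → 0

0xC7037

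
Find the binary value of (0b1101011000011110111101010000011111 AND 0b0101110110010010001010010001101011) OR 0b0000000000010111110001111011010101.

0b1101011000011110111101010000011111 AND 0b0101110110010010001010010001101011 = 0b0101010000010010001000010000001011.
Then OR with 0b0000000000010111110001111011010101.

0b101010000010111111001111011011111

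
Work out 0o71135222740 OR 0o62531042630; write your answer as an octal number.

OR each oct digit independently (no carries):
  7|6=7, 1|2=3, 1|5=5, 3|3=3, 5|1=5, 2|0=2, 2|4=6, 2|2=2, 7|6=7, 4|3=7, 0|0=0

0o73535262770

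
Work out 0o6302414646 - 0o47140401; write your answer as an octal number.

Subtract column by column in base 8:
  6-1 → 5
  4-0 → 4
  6-4 → 2
  4-0 → 4
  1-4 → 5 (borrow)
  4-1-1 → 2
  2-7 → 3 (borrow)
  0-4-1 → 3 (borrow)
  3-0-1 → 2
  6-0 → 6

0o6233254245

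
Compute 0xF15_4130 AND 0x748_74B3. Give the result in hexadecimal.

0x7004030

AND each hex digit independently (no carries):
  F&7=7, 1&4=0, 5&8=0, 4&7=4, 1&4=0, 3&B=3, 0&3=0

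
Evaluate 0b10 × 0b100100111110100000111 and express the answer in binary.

0b1001001111101000001110

Multiply each base-2 digit by 2, carrying:
  1×2 = 2 → write 0 carry 1
  1×2+1 = 3 → write 1 carry 1
  1×2+1 = 3 → write 1 carry 1
  0×2+1 = 1 → write 1
  0×2 = 0 → write 0
  0×2 = 0 → write 0
  0×2 = 0 → write 0
  0×2 = 0 → write 0
  1×2 = 2 → write 0 carry 1
  0×2+1 = 1 → write 1
  1×2 = 2 → write 0 carry 1
  1×2+1 = 3 → write 1 carry 1
  1×2+1 = 3 → write 1 carry 1
  1×2+1 = 3 → write 1 carry 1
  1×2+1 = 3 → write 1 carry 1
  0×2+1 = 1 → write 1
  0×2 = 0 → write 0
  1×2 = 2 → write 0 carry 1
  0×2+1 = 1 → write 1
  0×2 = 0 → write 0
  1×2 = 2 → write 0 carry 1
  remaining carry: 1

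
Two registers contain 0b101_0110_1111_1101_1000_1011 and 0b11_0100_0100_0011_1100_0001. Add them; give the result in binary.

Add column by column in base 2, right to left:
  1+1 = 0 carry 1
  1+0+1 = 0 carry 1
  0+0+1 = 1
  1+0 = 1
  0+0 = 0
  0+0 = 0
  0+1 = 1
  1+1 = 0 carry 1
  1+1+1 = 1 carry 1
  0+1+1 = 0 carry 1
  1+0+1 = 0 carry 1
  1+0+1 = 0 carry 1
  1+0+1 = 0 carry 1
  1+0+1 = 0 carry 1
  1+1+1 = 1 carry 1
  1+0+1 = 0 carry 1
  0+0+1 = 1
  1+0 = 1
  1+1 = 0 carry 1
  0+0+1 = 1
  1+1 = 0 carry 1
  0+1+1 = 0 carry 1
  1+0+1 = 0 carry 1
  final carry 1

0b100010110100000101001100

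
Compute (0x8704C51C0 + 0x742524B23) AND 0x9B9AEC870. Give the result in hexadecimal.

Add column by column in base 16, right to left:
  0+3 = 3
  C+2 = E
  1+B = C
  5+4 = 9
  C+2 = E
  4+5 = 9
  0+2 = 2
  7+4 = B
  8+7 = F
Sum = 0xFB29E9CE3; now AND with 0x9B9AEC870:
  F&9=9, B&B=B, 2&9=0, 9&A=8, E&E=E, 9&C=8, C&8=8, E&7=6, 3&0=0

0x9B08E8860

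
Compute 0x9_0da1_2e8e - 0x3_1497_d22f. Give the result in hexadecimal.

0x5f9095c5f

Subtract column by column in base 16:
  e-f → f (borrow)
  8-2-1 → 5
  e-2 → c
  2-d → 5 (borrow)
  1-7-1 → 9 (borrow)
  a-9-1 → 0
  d-4 → 9
  0-1 → f (borrow)
  9-3-1 → 5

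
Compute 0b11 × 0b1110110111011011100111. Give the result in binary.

Multiply each base-2 digit by 3, carrying:
  1×3 = 3 → write 1 carry 1
  1×3+1 = 4 → write 0 carry 2
  1×3+2 = 5 → write 1 carry 2
  0×3+2 = 2 → write 0 carry 1
  0×3+1 = 1 → write 1
  1×3 = 3 → write 1 carry 1
  1×3+1 = 4 → write 0 carry 2
  1×3+2 = 5 → write 1 carry 2
  0×3+2 = 2 → write 0 carry 1
  1×3+1 = 4 → write 0 carry 2
  1×3+2 = 5 → write 1 carry 2
  0×3+2 = 2 → write 0 carry 1
  1×3+1 = 4 → write 0 carry 2
  1×3+2 = 5 → write 1 carry 2
  1×3+2 = 5 → write 1 carry 2
  0×3+2 = 2 → write 0 carry 1
  1×3+1 = 4 → write 0 carry 2
  1×3+2 = 5 → write 1 carry 2
  0×3+2 = 2 → write 0 carry 1
  1×3+1 = 4 → write 0 carry 2
  1×3+2 = 5 → write 1 carry 2
  1×3+2 = 5 → write 1 carry 2
  remaining carry: 10

0b101100100110010010110101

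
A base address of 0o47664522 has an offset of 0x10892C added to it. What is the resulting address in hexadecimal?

0o47664522 = 0x9F6952 in hexadecimal.
Add column by column in base 16, right to left:
  2+C = E
  5+2 = 7
  9+9 = 2 carry 1
  6+8+1 = F
  F+0 = F
  9+1 = A

0xAFF27E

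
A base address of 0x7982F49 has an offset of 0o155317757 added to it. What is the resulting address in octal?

0x7982F49 = 0o746027511 in octal.
Add column by column in base 8, right to left:
  1+7 = 0 carry 1
  1+5+1 = 7
  5+7 = 4 carry 1
  7+7+1 = 7 carry 1
  2+1+1 = 4
  0+3 = 3
  6+5 = 3 carry 1
  4+5+1 = 2 carry 1
  7+1+1 = 1 carry 1
  final carry 1

0o1123347470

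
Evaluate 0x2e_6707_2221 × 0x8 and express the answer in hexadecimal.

0x17338391108

Multiply each base-16 digit by 8, carrying:
  1×8 = 8 → write 8
  2×8 = 16 → write 0 carry 1
  2×8+1 = 17 → write 1 carry 1
  2×8+1 = 17 → write 1 carry 1
  7×8+1 = 57 → write 9 carry 3
  0×8+3 = 3 → write 3
  7×8 = 56 → write 8 carry 3
  6×8+3 = 51 → write 3 carry 3
  e×8+3 = 115 → write 3 carry 7
  2×8+7 = 23 → write 7 carry 1
  remaining carry: 1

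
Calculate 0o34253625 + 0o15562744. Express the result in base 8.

0o52036571

Add column by column in base 8, right to left:
  5+4 = 1 carry 1
  2+4+1 = 7
  6+7 = 5 carry 1
  3+2+1 = 6
  5+6 = 3 carry 1
  2+5+1 = 0 carry 1
  4+5+1 = 2 carry 1
  3+1+1 = 5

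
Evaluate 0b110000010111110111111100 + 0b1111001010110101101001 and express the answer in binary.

0b111111100010101101100101

Add column by column in base 2, right to left:
  0+1 = 1
  0+0 = 0
  1+0 = 1
  1+1 = 0 carry 1
  1+0+1 = 0 carry 1
  1+1+1 = 1 carry 1
  1+1+1 = 1 carry 1
  1+0+1 = 0 carry 1
  1+1+1 = 1 carry 1
  0+0+1 = 1
  1+1 = 0 carry 1
  1+1+1 = 1 carry 1
  1+0+1 = 0 carry 1
  1+1+1 = 1 carry 1
  1+0+1 = 0 carry 1
  0+1+1 = 0 carry 1
  1+0+1 = 0 carry 1
  0+0+1 = 1
  0+1 = 1
  0+1 = 1
  0+1 = 1
  0+1 = 1
  1+0 = 1
  1+0 = 1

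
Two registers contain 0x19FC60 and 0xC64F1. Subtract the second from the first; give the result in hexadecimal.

0xD976F

Subtract column by column in base 16:
  0-1 → F (borrow)
  6-F-1 → 6 (borrow)
  C-4-1 → 7
  F-6 → 9
  9-C → D (borrow)
  1-0-1 → 0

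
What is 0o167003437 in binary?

Each octal digit is 3 bits: 1=001 6=110 7=111 0=000 0=000 3=011 4=100 3=011 7=111.

0b1110111000000011100011111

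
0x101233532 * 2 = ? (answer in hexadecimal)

0x202466A64

Multiply each base-16 digit by 2, carrying:
  2×2 = 4 → write 4
  3×2 = 6 → write 6
  5×2 = 10 → write A
  3×2 = 6 → write 6
  3×2 = 6 → write 6
  2×2 = 4 → write 4
  1×2 = 2 → write 2
  0×2 = 0 → write 0
  1×2 = 2 → write 2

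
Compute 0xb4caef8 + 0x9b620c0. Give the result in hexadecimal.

0x1502cfb8

Add column by column in base 16, right to left:
  8+0 = 8
  f+c = b carry 1
  e+0+1 = f
  a+2 = c
  c+6 = 2 carry 1
  4+b+1 = 0 carry 1
  b+9+1 = 5 carry 1
  final carry 1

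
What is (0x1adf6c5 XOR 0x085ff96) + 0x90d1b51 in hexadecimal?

First 0x1adf6c5 XOR 0x085ff96 = 0x1280953.
Add column by column in base 16, right to left:
  3+1 = 4
  5+5 = a
  9+b = 4 carry 1
  0+1+1 = 2
  8+d = 5 carry 1
  2+0+1 = 3
  1+9 = a

0xa3524a4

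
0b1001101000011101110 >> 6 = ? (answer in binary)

Right shift by 6: drop the 6 least-significant bits.

0b1001101000011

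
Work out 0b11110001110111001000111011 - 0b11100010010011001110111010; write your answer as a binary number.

Subtract column by column in base 2:
  1-0 → 1
  1-1 → 0
  0-0 → 0
  1-1 → 0
  1-1 → 0
  1-1 → 0
  0-0 → 0
  0-1 → 1 (borrow)
  0-1-1 → 0 (borrow)
  1-1-1 → 1 (borrow)
  0-0-1 → 1 (borrow)
  0-0-1 → 1 (borrow)
  1-1-1 → 1 (borrow)
  1-1-1 → 1 (borrow)
  1-0-1 → 0
  0-0 → 0
  1-1 → 0
  1-0 → 1
  1-0 → 1
  0-1 → 1 (borrow)
  0-0-1 → 1 (borrow)
  0-0-1 → 1 (borrow)
  1-0-1 → 0
  1-1 → 0
  1-1 → 0
  1-1 → 0

0b1111100011111010000001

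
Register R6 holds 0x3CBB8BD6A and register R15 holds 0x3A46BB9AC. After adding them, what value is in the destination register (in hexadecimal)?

Add column by column in base 16, right to left:
  A+C = 6 carry 1
  6+A+1 = 1 carry 1
  D+9+1 = 7 carry 1
  B+B+1 = 7 carry 1
  8+B+1 = 4 carry 1
  B+6+1 = 2 carry 1
  B+4+1 = 0 carry 1
  C+A+1 = 7 carry 1
  3+3+1 = 7

0x770247716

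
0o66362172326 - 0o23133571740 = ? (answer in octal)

0o43226400366

Subtract column by column in base 8:
  6-0 → 6
  2-4 → 6 (borrow)
  3-7-1 → 3 (borrow)
  2-1-1 → 0
  7-7 → 0
  1-5 → 4 (borrow)
  2-3-1 → 6 (borrow)
  6-3-1 → 2
  3-1 → 2
  6-3 → 3
  6-2 → 4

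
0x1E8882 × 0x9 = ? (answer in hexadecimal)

Multiply each base-16 digit by 9, carrying:
  2×9 = 18 → write 2 carry 1
  8×9+1 = 73 → write 9 carry 4
  8×9+4 = 76 → write C carry 4
  8×9+4 = 76 → write C carry 4
  E×9+4 = 130 → write 2 carry 8
  1×9+8 = 17 → write 1 carry 1
  remaining carry: 1

0x112CC92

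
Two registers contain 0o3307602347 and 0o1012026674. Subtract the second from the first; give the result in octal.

Subtract column by column in base 8:
  7-4 → 3
  4-7 → 5 (borrow)
  3-6-1 → 4 (borrow)
  2-6-1 → 3 (borrow)
  0-2-1 → 5 (borrow)
  6-0-1 → 5
  7-2 → 5
  0-1 → 7 (borrow)
  3-0-1 → 2
  3-1 → 2

0o2275553453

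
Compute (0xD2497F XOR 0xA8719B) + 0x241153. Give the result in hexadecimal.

0x9E4A37

First 0xD2497F XOR 0xA8719B = 0x7A38E4.
Add column by column in base 16, right to left:
  4+3 = 7
  E+5 = 3 carry 1
  8+1+1 = A
  3+1 = 4
  A+4 = E
  7+2 = 9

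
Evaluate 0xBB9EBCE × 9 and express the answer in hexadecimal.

0x69894A3E

Multiply each base-16 digit by 9, carrying:
  E×9 = 126 → write E carry 7
  C×9+7 = 115 → write 3 carry 7
  B×9+7 = 106 → write A carry 6
  E×9+6 = 132 → write 4 carry 8
  9×9+8 = 89 → write 9 carry 5
  B×9+5 = 104 → write 8 carry 6
  B×9+6 = 105 → write 9 carry 6
  remaining carry: 6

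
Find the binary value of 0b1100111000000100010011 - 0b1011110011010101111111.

Subtract column by column in base 2:
  1-1 → 0
  1-1 → 0
  0-1 → 1 (borrow)
  0-1-1 → 0 (borrow)
  1-1-1 → 1 (borrow)
  0-1-1 → 0 (borrow)
  0-1-1 → 0 (borrow)
  0-0-1 → 1 (borrow)
  1-1-1 → 1 (borrow)
  0-0-1 → 1 (borrow)
  0-1-1 → 0 (borrow)
  0-0-1 → 1 (borrow)
  0-1-1 → 0 (borrow)
  0-1-1 → 0 (borrow)
  0-0-1 → 1 (borrow)
  1-0-1 → 0
  1-1 → 0
  1-1 → 0
  0-1 → 1 (borrow)
  0-1-1 → 0 (borrow)
  1-0-1 → 0
  1-1 → 0

0b1000100101110010100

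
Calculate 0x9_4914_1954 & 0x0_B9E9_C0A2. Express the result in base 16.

0x009000000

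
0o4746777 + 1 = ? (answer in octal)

0o4747000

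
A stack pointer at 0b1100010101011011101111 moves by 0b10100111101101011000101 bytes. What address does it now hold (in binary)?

Add column by column in base 2, right to left:
  1+1 = 0 carry 1
  1+0+1 = 0 carry 1
  1+1+1 = 1 carry 1
  1+0+1 = 0 carry 1
  0+0+1 = 1
  1+0 = 1
  1+1 = 0 carry 1
  1+1+1 = 1 carry 1
  0+0+1 = 1
  1+1 = 0 carry 1
  1+0+1 = 0 carry 1
  0+1+1 = 0 carry 1
  1+1+1 = 1 carry 1
  0+0+1 = 1
  1+1 = 0 carry 1
  0+1+1 = 0 carry 1
  1+1+1 = 1 carry 1
  0+1+1 = 0 carry 1
  0+0+1 = 1
  0+0 = 0
  1+1 = 0 carry 1
  1+0+1 = 0 carry 1
  0+1+1 = 0 carry 1
  final carry 1

0b100001010011000110110100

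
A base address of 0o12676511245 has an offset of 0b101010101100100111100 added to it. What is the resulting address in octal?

0o12703765741

0b101010101100100111100 = 0o5254474 in octal.
Add column by column in base 8, right to left:
  5+4 = 1 carry 1
  4+7+1 = 4 carry 1
  2+4+1 = 7
  1+4 = 5
  1+5 = 6
  5+2 = 7
  6+5 = 3 carry 1
  7+0+1 = 0 carry 1
  6+0+1 = 7
  2+0 = 2
  1+0 = 1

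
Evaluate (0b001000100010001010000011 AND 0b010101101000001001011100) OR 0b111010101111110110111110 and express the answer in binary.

0b001000100010001010000011 AND 0b010101101000001001011100 = 0b000000100000001000000000.
Then OR with 0b111010101111110110111110.

0b111010101111111110111110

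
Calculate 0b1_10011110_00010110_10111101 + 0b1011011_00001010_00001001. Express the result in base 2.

Add column by column in base 2, right to left:
  1+1 = 0 carry 1
  0+0+1 = 1
  1+0 = 1
  1+1 = 0 carry 1
  1+0+1 = 0 carry 1
  1+0+1 = 0 carry 1
  0+0+1 = 1
  1+0 = 1
  0+0 = 0
  1+1 = 0 carry 1
  1+0+1 = 0 carry 1
  0+1+1 = 0 carry 1
  1+0+1 = 0 carry 1
  0+0+1 = 1
  0+0 = 0
  0+0 = 0
  0+1 = 1
  1+1 = 0 carry 1
  1+0+1 = 0 carry 1
  1+1+1 = 1 carry 1
  1+1+1 = 1 carry 1
  0+0+1 = 1
  0+1 = 1
  1+0 = 1
  1+0 = 1

0b1111110010010000011000110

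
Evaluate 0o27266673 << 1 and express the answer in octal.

1 bits is not a whole number of base-8 digits; in binary: 10111010110110110111011 << 1 = 101110101101101101110110.

0o56555566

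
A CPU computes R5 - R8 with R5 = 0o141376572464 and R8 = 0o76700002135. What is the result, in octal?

0o42476570327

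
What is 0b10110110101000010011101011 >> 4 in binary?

Right shift by 4: drop the 4 least-significant bits.

0b1011011010100001001110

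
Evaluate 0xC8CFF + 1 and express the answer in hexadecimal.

The trailing 2 digits are F (max in base 16), so adding 1 cascades: they roll to 0 and the next digit up increments.

0xC8D00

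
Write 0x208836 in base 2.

Expand each hex digit to 4 bits: 2=0010 0=0000 8=1000 8=1000 3=0011 6=0110.

0b1000001000100000110110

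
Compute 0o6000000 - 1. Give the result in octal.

0o5777777

The trailing 6 digits are 0, so subtracting 1 borrows through: they become 7 and the next digit up decrements.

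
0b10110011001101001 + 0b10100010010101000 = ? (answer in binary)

0b101010101100010001

Add column by column in base 2, right to left:
  1+0 = 1
  0+0 = 0
  0+0 = 0
  1+1 = 0 carry 1
  0+0+1 = 1
  1+1 = 0 carry 1
  1+0+1 = 0 carry 1
  0+1+1 = 0 carry 1
  0+0+1 = 1
  1+0 = 1
  1+1 = 0 carry 1
  0+0+1 = 1
  0+0 = 0
  1+0 = 1
  1+1 = 0 carry 1
  0+0+1 = 1
  1+1 = 0 carry 1
  final carry 1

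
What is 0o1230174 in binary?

0b1010011000001111100

Each octal digit is 3 bits: 1=001 2=010 3=011 0=000 1=001 7=111 4=100.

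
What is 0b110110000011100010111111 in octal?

Group the bits in threes: 110 110 000 011 100 010 111 111 → 66034277.

0o66034277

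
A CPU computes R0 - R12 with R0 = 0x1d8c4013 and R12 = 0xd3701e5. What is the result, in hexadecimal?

Subtract column by column in base 16:
  3-5 → e (borrow)
  1-e-1 → 2 (borrow)
  0-1-1 → e (borrow)
  4-0-1 → 3
  c-7 → 5
  8-3 → 5
  d-d → 0
  1-0 → 1

0x10553e2e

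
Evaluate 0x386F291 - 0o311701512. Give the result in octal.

0o27667507

0x386F291 = 0o341571221 in octal.
Subtract column by column in base 8:
  1-2 → 7 (borrow)
  2-1-1 → 0
  2-5 → 5 (borrow)
  1-1-1 → 7 (borrow)
  7-0-1 → 6
  5-7 → 6 (borrow)
  1-1-1 → 7 (borrow)
  4-1-1 → 2
  3-3 → 0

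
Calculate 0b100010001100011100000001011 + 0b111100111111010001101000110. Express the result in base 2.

0b1011111001011101101101010001

Add column by column in base 2, right to left:
  1+0 = 1
  1+1 = 0 carry 1
  0+1+1 = 0 carry 1
  1+0+1 = 0 carry 1
  0+0+1 = 1
  0+0 = 0
  0+1 = 1
  0+0 = 0
  0+1 = 1
  0+1 = 1
  0+0 = 0
  1+0 = 1
  1+0 = 1
  1+1 = 0 carry 1
  0+0+1 = 1
  0+1 = 1
  0+1 = 1
  1+1 = 0 carry 1
  1+1+1 = 1 carry 1
  0+1+1 = 0 carry 1
  0+1+1 = 0 carry 1
  0+0+1 = 1
  1+0 = 1
  0+1 = 1
  0+1 = 1
  0+1 = 1
  1+1 = 0 carry 1
  final carry 1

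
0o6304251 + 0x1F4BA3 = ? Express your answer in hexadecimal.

0o6304251 = 0x1988A9 in hexadecimal.
Add column by column in base 16, right to left:
  9+3 = C
  A+A = 4 carry 1
  8+B+1 = 4 carry 1
  8+4+1 = D
  9+F = 8 carry 1
  1+1+1 = 3

0x38D44C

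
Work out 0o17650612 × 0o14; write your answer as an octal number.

0o275751170

Multiply each base-8 digit by 12, carrying:
  2×12 = 24 → write 0 carry 3
  1×12+3 = 15 → write 7 carry 1
  6×12+1 = 73 → write 1 carry 9
  0×12+9 = 9 → write 1 carry 1
  5×12+1 = 61 → write 5 carry 7
  6×12+7 = 79 → write 7 carry 9
  7×12+9 = 93 → write 5 carry 11
  1×12+11 = 23 → write 7 carry 2
  remaining carry: 2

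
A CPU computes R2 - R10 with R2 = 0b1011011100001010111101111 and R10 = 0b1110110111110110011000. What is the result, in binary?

Subtract column by column in base 2:
  1-0 → 1
  1-0 → 1
  1-0 → 1
  1-1 → 0
  0-1 → 1 (borrow)
  1-0-1 → 0
  1-0 → 1
  1-1 → 0
  1-1 → 0
  0-0 → 0
  1-1 → 0
  0-1 → 1 (borrow)
  1-1-1 → 1 (borrow)
  0-1-1 → 0 (borrow)
  0-1-1 → 0 (borrow)
  0-0-1 → 1 (borrow)
  0-1-1 → 0 (borrow)
  1-1-1 → 1 (borrow)
  1-0-1 → 0
  1-1 → 0
  0-1 → 1 (borrow)
  1-1-1 → 1 (borrow)
  1-0-1 → 0
  0-0 → 0
  1-0 → 1

0b1001100101001100001010111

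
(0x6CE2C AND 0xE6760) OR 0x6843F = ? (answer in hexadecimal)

0x6CE2C AND 0xE6760 = 0x64620.
Then OR with 0x6843F.

0x6C63F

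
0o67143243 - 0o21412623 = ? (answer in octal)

0o45530420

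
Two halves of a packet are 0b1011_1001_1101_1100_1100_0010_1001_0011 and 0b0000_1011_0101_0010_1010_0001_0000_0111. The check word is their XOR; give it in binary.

0b10110010100011100110001110010100

XOR bit by bit (1 where the bits differ):
  10111001110111001100001010010011
^ 00001011010100101010000100000111
= 10110010100011100110001110010100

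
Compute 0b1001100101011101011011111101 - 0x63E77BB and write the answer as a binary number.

0b11010101110101111101000010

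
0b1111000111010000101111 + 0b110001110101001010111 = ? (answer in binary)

Add column by column in base 2, right to left:
  1+1 = 0 carry 1
  1+1+1 = 1 carry 1
  1+1+1 = 1 carry 1
  1+0+1 = 0 carry 1
  0+1+1 = 0 carry 1
  1+0+1 = 0 carry 1
  0+1+1 = 0 carry 1
  0+0+1 = 1
  0+0 = 0
  0+1 = 1
  1+0 = 1
  0+1 = 1
  1+0 = 1
  1+1 = 0 carry 1
  1+1+1 = 1 carry 1
  0+1+1 = 0 carry 1
  0+0+1 = 1
  0+0 = 0
  1+0 = 1
  1+1 = 0 carry 1
  1+1+1 = 1 carry 1
  1+0+1 = 0 carry 1
  final carry 1

0b10101010101111010000110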